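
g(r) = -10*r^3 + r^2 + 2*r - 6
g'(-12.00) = -4342.00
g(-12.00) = 17394.00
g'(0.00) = 2.00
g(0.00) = -6.00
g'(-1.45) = -63.98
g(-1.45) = 23.69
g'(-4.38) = -582.29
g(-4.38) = 844.70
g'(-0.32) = -1.71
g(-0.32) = -6.21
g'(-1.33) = -53.73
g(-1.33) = 16.64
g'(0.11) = 1.86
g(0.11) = -5.78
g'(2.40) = -166.00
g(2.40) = -133.68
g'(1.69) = -80.30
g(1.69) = -48.03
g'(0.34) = -0.79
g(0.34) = -5.60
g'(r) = -30*r^2 + 2*r + 2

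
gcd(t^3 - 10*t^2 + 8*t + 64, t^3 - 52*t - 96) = t^2 - 6*t - 16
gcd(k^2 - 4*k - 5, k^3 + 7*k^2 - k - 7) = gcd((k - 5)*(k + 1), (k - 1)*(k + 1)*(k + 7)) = k + 1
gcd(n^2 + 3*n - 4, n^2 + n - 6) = 1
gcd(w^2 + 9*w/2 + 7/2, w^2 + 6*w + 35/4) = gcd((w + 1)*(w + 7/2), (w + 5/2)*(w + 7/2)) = w + 7/2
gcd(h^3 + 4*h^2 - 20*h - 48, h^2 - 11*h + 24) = 1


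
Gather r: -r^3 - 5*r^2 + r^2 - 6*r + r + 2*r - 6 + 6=-r^3 - 4*r^2 - 3*r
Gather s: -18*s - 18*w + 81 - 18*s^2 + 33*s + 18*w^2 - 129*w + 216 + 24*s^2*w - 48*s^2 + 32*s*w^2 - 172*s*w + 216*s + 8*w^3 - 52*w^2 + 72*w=s^2*(24*w - 66) + s*(32*w^2 - 172*w + 231) + 8*w^3 - 34*w^2 - 75*w + 297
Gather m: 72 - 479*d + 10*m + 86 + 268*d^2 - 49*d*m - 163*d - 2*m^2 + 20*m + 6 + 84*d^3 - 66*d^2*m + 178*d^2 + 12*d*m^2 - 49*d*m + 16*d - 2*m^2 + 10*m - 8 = 84*d^3 + 446*d^2 - 626*d + m^2*(12*d - 4) + m*(-66*d^2 - 98*d + 40) + 156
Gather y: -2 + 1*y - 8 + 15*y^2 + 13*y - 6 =15*y^2 + 14*y - 16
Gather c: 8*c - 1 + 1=8*c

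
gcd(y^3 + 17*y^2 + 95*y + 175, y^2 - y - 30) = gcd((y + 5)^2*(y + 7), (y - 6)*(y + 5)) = y + 5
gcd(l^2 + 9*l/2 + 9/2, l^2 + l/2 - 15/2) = l + 3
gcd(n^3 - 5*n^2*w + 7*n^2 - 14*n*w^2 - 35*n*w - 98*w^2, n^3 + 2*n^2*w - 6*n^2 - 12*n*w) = n + 2*w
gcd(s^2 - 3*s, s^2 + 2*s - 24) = 1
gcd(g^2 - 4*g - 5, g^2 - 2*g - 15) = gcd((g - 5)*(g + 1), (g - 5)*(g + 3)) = g - 5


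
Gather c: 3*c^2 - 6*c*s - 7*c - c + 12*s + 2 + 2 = 3*c^2 + c*(-6*s - 8) + 12*s + 4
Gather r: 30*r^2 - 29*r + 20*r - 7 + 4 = 30*r^2 - 9*r - 3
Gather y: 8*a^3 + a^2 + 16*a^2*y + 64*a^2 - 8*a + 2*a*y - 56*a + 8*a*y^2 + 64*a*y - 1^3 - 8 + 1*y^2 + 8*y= 8*a^3 + 65*a^2 - 64*a + y^2*(8*a + 1) + y*(16*a^2 + 66*a + 8) - 9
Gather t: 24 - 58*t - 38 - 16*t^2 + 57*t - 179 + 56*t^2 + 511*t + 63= 40*t^2 + 510*t - 130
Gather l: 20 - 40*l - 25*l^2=-25*l^2 - 40*l + 20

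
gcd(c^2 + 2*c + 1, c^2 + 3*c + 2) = c + 1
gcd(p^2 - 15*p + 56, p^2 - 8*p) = p - 8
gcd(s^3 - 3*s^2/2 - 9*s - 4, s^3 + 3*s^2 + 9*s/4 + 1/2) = s^2 + 5*s/2 + 1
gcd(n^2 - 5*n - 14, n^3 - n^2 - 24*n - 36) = n + 2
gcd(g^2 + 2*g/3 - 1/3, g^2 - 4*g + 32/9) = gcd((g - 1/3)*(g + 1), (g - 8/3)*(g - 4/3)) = 1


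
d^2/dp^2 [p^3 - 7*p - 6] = 6*p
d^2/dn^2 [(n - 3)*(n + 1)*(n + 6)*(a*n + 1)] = 12*a*n^2 + 24*a*n - 30*a + 6*n + 8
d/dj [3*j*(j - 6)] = 6*j - 18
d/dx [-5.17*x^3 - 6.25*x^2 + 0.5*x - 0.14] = -15.51*x^2 - 12.5*x + 0.5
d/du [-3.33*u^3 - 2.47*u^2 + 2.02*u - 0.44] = -9.99*u^2 - 4.94*u + 2.02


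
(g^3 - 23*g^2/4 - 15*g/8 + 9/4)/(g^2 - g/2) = g - 21/4 - 9/(2*g)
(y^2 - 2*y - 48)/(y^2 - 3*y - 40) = (y + 6)/(y + 5)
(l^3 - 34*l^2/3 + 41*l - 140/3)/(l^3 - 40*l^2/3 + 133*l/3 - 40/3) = (3*l^2 - 19*l + 28)/(3*l^2 - 25*l + 8)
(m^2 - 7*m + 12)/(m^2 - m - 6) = (m - 4)/(m + 2)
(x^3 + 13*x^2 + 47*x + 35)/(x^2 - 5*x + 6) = (x^3 + 13*x^2 + 47*x + 35)/(x^2 - 5*x + 6)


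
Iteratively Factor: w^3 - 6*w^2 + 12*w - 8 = (w - 2)*(w^2 - 4*w + 4) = (w - 2)^2*(w - 2)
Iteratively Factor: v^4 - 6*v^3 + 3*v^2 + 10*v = (v)*(v^3 - 6*v^2 + 3*v + 10) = v*(v - 5)*(v^2 - v - 2) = v*(v - 5)*(v + 1)*(v - 2)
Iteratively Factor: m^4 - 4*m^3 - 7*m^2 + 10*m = (m - 5)*(m^3 + m^2 - 2*m) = (m - 5)*(m - 1)*(m^2 + 2*m) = m*(m - 5)*(m - 1)*(m + 2)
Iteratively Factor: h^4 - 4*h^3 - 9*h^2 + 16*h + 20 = (h - 2)*(h^3 - 2*h^2 - 13*h - 10) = (h - 5)*(h - 2)*(h^2 + 3*h + 2) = (h - 5)*(h - 2)*(h + 2)*(h + 1)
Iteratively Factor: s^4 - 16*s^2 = (s)*(s^3 - 16*s) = s*(s + 4)*(s^2 - 4*s) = s*(s - 4)*(s + 4)*(s)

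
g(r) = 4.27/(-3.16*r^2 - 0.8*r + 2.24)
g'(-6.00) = -0.01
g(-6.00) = -0.04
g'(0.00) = 0.68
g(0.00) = 1.91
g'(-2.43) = -0.30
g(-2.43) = -0.29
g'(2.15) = 0.31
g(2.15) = -0.30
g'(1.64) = 0.83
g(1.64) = -0.56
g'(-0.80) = -24.71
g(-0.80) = 4.98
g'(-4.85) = -0.03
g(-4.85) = -0.06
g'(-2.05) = -0.59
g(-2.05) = -0.45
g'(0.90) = 25.63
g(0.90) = -4.11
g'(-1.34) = -5.87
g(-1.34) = -1.81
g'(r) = 4.27*(6.32*r + 0.8)/(-3.16*r^2 - 0.8*r + 2.24)^2 = (26.9864*r + 3.416)/(3.16*r^2 + 0.8*r - 2.24)^2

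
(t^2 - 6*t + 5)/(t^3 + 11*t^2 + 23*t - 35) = (t - 5)/(t^2 + 12*t + 35)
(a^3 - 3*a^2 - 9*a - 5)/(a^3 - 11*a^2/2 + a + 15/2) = 2*(a + 1)/(2*a - 3)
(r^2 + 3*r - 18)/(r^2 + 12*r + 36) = (r - 3)/(r + 6)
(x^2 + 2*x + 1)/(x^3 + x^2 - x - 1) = 1/(x - 1)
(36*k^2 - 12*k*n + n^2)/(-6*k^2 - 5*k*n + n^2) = (-6*k + n)/(k + n)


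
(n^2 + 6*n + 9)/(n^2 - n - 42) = (n^2 + 6*n + 9)/(n^2 - n - 42)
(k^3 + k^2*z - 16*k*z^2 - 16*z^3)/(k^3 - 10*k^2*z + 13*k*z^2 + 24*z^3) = (k^2 - 16*z^2)/(k^2 - 11*k*z + 24*z^2)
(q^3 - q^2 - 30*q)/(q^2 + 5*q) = q - 6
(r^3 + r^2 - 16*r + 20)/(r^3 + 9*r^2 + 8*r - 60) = (r - 2)/(r + 6)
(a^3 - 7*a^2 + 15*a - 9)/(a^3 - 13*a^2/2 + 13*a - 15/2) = 2*(a - 3)/(2*a - 5)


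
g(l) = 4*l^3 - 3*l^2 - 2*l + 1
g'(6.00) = 394.00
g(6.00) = 745.00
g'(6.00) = 394.00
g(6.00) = 745.00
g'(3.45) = 120.13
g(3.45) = 122.65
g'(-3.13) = 134.34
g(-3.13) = -144.79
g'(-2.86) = 113.32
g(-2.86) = -111.39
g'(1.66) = 21.11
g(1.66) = 7.71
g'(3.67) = 137.61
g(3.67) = 150.98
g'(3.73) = 142.57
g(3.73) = 159.38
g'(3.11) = 95.41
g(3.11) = 86.08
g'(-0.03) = -1.81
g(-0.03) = 1.06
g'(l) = 12*l^2 - 6*l - 2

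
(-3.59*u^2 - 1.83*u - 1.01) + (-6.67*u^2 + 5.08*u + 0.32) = -10.26*u^2 + 3.25*u - 0.69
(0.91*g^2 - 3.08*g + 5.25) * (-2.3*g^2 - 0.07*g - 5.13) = -2.093*g^4 + 7.0203*g^3 - 16.5277*g^2 + 15.4329*g - 26.9325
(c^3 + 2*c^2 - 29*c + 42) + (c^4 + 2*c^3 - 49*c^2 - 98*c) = c^4 + 3*c^3 - 47*c^2 - 127*c + 42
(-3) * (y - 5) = 15 - 3*y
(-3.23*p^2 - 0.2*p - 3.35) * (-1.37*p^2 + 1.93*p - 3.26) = 4.4251*p^4 - 5.9599*p^3 + 14.7333*p^2 - 5.8135*p + 10.921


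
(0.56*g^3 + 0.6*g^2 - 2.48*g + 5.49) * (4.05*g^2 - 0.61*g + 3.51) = 2.268*g^5 + 2.0884*g^4 - 8.4444*g^3 + 25.8533*g^2 - 12.0537*g + 19.2699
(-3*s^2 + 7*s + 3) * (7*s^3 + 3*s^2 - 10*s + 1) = -21*s^5 + 40*s^4 + 72*s^3 - 64*s^2 - 23*s + 3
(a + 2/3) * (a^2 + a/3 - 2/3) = a^3 + a^2 - 4*a/9 - 4/9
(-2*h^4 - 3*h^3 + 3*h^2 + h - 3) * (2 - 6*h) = 12*h^5 + 14*h^4 - 24*h^3 + 20*h - 6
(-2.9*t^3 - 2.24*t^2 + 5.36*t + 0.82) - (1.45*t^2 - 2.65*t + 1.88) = -2.9*t^3 - 3.69*t^2 + 8.01*t - 1.06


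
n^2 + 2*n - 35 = (n - 5)*(n + 7)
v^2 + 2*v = v*(v + 2)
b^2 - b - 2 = (b - 2)*(b + 1)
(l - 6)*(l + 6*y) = l^2 + 6*l*y - 6*l - 36*y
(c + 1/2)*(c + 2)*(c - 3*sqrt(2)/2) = c^3 - 3*sqrt(2)*c^2/2 + 5*c^2/2 - 15*sqrt(2)*c/4 + c - 3*sqrt(2)/2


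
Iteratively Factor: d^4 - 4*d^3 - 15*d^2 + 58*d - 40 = (d - 2)*(d^3 - 2*d^2 - 19*d + 20) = (d - 2)*(d - 1)*(d^2 - d - 20) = (d - 2)*(d - 1)*(d + 4)*(d - 5)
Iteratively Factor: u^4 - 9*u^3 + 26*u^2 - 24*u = (u - 4)*(u^3 - 5*u^2 + 6*u) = u*(u - 4)*(u^2 - 5*u + 6) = u*(u - 4)*(u - 2)*(u - 3)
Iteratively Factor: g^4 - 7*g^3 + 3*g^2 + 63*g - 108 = (g - 3)*(g^3 - 4*g^2 - 9*g + 36) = (g - 4)*(g - 3)*(g^2 - 9) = (g - 4)*(g - 3)*(g + 3)*(g - 3)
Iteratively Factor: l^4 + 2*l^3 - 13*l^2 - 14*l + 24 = (l - 3)*(l^3 + 5*l^2 + 2*l - 8) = (l - 3)*(l + 2)*(l^2 + 3*l - 4) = (l - 3)*(l + 2)*(l + 4)*(l - 1)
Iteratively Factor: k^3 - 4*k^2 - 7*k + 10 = (k - 1)*(k^2 - 3*k - 10) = (k - 5)*(k - 1)*(k + 2)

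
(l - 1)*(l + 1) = l^2 - 1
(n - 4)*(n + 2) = n^2 - 2*n - 8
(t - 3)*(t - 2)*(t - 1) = t^3 - 6*t^2 + 11*t - 6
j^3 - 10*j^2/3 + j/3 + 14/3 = (j - 7/3)*(j - 2)*(j + 1)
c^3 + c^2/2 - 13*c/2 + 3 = (c - 2)*(c - 1/2)*(c + 3)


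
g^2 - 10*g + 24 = (g - 6)*(g - 4)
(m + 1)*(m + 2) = m^2 + 3*m + 2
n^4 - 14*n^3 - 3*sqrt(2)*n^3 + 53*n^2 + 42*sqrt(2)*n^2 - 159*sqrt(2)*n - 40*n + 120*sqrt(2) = (n - 8)*(n - 5)*(n - 1)*(n - 3*sqrt(2))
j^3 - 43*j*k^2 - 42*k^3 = (j - 7*k)*(j + k)*(j + 6*k)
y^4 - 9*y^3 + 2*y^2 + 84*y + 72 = (y - 6)^2*(y + 1)*(y + 2)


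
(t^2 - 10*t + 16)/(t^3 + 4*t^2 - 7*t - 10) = (t - 8)/(t^2 + 6*t + 5)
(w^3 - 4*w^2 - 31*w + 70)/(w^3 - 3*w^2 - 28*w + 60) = (w - 7)/(w - 6)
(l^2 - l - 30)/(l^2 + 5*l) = (l - 6)/l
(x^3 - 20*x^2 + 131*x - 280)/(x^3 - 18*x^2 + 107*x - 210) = (x - 8)/(x - 6)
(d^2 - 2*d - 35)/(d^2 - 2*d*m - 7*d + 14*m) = (d + 5)/(d - 2*m)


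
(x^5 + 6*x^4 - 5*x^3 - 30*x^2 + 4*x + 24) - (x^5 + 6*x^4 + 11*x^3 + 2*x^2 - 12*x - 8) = -16*x^3 - 32*x^2 + 16*x + 32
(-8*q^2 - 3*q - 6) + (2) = -8*q^2 - 3*q - 4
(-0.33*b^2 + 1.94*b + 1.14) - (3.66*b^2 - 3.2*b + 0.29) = -3.99*b^2 + 5.14*b + 0.85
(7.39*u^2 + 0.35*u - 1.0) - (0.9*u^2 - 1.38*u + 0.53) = 6.49*u^2 + 1.73*u - 1.53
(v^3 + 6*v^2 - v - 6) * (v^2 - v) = v^5 + 5*v^4 - 7*v^3 - 5*v^2 + 6*v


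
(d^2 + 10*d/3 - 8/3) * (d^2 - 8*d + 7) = d^4 - 14*d^3/3 - 67*d^2/3 + 134*d/3 - 56/3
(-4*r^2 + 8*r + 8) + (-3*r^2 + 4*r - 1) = -7*r^2 + 12*r + 7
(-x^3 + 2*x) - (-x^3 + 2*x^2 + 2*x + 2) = -2*x^2 - 2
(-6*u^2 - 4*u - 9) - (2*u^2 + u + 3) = -8*u^2 - 5*u - 12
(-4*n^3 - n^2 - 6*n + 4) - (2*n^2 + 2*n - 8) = -4*n^3 - 3*n^2 - 8*n + 12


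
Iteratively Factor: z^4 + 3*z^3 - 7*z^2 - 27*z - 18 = (z + 3)*(z^3 - 7*z - 6) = (z + 2)*(z + 3)*(z^2 - 2*z - 3) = (z - 3)*(z + 2)*(z + 3)*(z + 1)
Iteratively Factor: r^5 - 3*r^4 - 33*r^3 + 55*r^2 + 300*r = (r - 5)*(r^4 + 2*r^3 - 23*r^2 - 60*r) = (r - 5)^2*(r^3 + 7*r^2 + 12*r) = (r - 5)^2*(r + 3)*(r^2 + 4*r) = r*(r - 5)^2*(r + 3)*(r + 4)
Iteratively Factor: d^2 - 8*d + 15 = (d - 5)*(d - 3)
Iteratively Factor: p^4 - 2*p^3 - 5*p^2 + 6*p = (p)*(p^3 - 2*p^2 - 5*p + 6) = p*(p - 1)*(p^2 - p - 6) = p*(p - 1)*(p + 2)*(p - 3)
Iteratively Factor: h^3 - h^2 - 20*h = (h)*(h^2 - h - 20) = h*(h + 4)*(h - 5)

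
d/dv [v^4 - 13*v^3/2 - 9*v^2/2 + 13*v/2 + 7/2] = 4*v^3 - 39*v^2/2 - 9*v + 13/2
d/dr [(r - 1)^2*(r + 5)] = 3*(r - 1)*(r + 3)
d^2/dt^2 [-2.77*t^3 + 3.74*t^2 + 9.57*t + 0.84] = 7.48 - 16.62*t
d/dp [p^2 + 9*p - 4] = 2*p + 9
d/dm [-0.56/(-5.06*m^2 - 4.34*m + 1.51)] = (-5.6672*m - 2.4304)/(5.06*m^2 + 4.34*m - 1.51)^2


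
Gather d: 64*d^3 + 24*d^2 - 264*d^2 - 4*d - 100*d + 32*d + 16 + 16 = 64*d^3 - 240*d^2 - 72*d + 32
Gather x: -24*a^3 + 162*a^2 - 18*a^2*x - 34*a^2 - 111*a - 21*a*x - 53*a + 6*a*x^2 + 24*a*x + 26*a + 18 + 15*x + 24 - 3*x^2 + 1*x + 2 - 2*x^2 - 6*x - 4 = -24*a^3 + 128*a^2 - 138*a + x^2*(6*a - 5) + x*(-18*a^2 + 3*a + 10) + 40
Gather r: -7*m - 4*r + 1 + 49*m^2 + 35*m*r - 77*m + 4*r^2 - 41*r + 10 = 49*m^2 - 84*m + 4*r^2 + r*(35*m - 45) + 11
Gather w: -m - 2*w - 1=-m - 2*w - 1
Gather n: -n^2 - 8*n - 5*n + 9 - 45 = -n^2 - 13*n - 36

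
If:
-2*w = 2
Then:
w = -1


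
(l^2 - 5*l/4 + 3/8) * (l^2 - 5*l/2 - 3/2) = l^4 - 15*l^3/4 + 2*l^2 + 15*l/16 - 9/16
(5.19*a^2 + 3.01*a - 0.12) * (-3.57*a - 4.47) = -18.5283*a^3 - 33.945*a^2 - 13.0263*a + 0.5364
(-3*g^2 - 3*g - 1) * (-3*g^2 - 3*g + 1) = 9*g^4 + 18*g^3 + 9*g^2 - 1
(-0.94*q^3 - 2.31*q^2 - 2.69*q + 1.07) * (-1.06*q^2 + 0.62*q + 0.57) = 0.9964*q^5 + 1.8658*q^4 + 0.8834*q^3 - 4.1187*q^2 - 0.8699*q + 0.6099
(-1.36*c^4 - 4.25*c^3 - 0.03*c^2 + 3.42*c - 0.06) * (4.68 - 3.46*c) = 4.7056*c^5 + 8.3402*c^4 - 19.7862*c^3 - 11.9736*c^2 + 16.2132*c - 0.2808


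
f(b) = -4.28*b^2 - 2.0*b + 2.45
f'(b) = -8.56*b - 2.0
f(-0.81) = 1.26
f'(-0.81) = 4.93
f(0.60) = -0.29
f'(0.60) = -7.14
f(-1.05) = -0.17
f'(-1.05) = 6.99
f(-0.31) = 2.66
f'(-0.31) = 0.65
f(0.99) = -3.72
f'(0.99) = -10.47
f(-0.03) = 2.51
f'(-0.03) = -1.74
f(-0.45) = 2.48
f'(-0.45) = 1.85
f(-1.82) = -8.09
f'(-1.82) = 13.58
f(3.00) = -42.07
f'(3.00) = -27.68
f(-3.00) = -30.07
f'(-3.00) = 23.68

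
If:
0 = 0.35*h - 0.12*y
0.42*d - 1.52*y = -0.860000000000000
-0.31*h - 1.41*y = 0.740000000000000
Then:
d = -3.81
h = -0.17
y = -0.49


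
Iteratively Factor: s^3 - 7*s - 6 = (s + 2)*(s^2 - 2*s - 3) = (s - 3)*(s + 2)*(s + 1)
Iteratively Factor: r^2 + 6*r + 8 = (r + 2)*(r + 4)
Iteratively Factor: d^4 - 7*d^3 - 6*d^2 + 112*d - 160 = (d - 5)*(d^3 - 2*d^2 - 16*d + 32) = (d - 5)*(d - 4)*(d^2 + 2*d - 8) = (d - 5)*(d - 4)*(d + 4)*(d - 2)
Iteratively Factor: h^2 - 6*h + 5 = (h - 1)*(h - 5)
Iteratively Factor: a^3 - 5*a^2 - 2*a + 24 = (a + 2)*(a^2 - 7*a + 12) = (a - 4)*(a + 2)*(a - 3)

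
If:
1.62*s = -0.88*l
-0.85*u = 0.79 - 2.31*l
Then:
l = 0.367965367965368*u + 0.341991341991342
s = -0.199882422104644*u - 0.185773074661964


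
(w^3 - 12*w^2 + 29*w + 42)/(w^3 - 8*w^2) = (w^3 - 12*w^2 + 29*w + 42)/(w^2*(w - 8))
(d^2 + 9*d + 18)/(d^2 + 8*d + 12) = (d + 3)/(d + 2)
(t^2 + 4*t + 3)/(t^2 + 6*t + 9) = (t + 1)/(t + 3)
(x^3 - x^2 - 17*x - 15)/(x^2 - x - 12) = (x^2 - 4*x - 5)/(x - 4)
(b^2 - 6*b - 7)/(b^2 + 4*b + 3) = (b - 7)/(b + 3)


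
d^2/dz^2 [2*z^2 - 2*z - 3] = 4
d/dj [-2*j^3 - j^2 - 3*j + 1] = -6*j^2 - 2*j - 3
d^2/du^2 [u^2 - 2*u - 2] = 2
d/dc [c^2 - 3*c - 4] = 2*c - 3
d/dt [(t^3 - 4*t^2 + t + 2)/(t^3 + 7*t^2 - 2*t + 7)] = (11*t^4 - 6*t^3 + 16*t^2 - 84*t + 11)/(t^6 + 14*t^5 + 45*t^4 - 14*t^3 + 102*t^2 - 28*t + 49)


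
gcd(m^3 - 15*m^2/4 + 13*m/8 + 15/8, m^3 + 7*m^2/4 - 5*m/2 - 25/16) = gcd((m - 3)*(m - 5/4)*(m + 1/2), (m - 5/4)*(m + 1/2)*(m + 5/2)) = m^2 - 3*m/4 - 5/8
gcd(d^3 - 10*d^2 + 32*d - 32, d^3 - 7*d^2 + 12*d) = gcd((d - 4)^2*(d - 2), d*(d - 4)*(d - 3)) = d - 4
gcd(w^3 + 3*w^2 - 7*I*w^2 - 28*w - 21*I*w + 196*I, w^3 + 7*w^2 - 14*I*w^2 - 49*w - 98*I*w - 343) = w^2 + w*(7 - 7*I) - 49*I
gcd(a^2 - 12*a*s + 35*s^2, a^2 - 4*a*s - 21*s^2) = -a + 7*s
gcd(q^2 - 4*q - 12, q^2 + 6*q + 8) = q + 2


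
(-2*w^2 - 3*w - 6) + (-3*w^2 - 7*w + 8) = -5*w^2 - 10*w + 2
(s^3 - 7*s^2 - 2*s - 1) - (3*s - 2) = s^3 - 7*s^2 - 5*s + 1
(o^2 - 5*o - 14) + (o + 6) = o^2 - 4*o - 8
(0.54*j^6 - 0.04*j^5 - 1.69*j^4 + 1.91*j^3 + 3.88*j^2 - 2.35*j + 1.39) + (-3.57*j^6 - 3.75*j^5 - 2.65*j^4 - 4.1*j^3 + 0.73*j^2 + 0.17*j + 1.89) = -3.03*j^6 - 3.79*j^5 - 4.34*j^4 - 2.19*j^3 + 4.61*j^2 - 2.18*j + 3.28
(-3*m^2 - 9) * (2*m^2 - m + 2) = -6*m^4 + 3*m^3 - 24*m^2 + 9*m - 18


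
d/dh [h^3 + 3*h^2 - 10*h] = 3*h^2 + 6*h - 10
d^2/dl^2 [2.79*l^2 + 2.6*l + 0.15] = 5.58000000000000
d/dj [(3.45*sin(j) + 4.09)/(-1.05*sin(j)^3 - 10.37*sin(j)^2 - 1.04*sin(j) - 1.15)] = (7.245*sin(j)^3 + 48.66*sin(j)^2 + 84.8266*sin(j) + 0.2861)*cos(j)/(1.1025*sin(j)^6 + 21.777*sin(j)^5 + 109.7209*sin(j)^4 + 23.9846*sin(j)^3 + 24.9326*sin(j)^2 + 2.392*sin(j) + 1.3225)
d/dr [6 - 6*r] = -6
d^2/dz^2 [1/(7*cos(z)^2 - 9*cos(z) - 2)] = (196*sin(z)^4 - 235*sin(z)^2 + 873*cos(z)/4 - 189*cos(3*z)/4 - 151)/(7*sin(z)^2 + 9*cos(z) - 5)^3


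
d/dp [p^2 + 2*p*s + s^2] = 2*p + 2*s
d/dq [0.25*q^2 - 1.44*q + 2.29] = 0.5*q - 1.44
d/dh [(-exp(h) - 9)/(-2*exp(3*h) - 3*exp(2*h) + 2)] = (-6*(exp(h) + 1)*(exp(h) + 9)*exp(h) + 2*exp(3*h) + 3*exp(2*h) - 2)*exp(h)/(2*exp(3*h) + 3*exp(2*h) - 2)^2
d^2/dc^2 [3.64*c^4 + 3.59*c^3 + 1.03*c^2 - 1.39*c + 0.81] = 43.68*c^2 + 21.54*c + 2.06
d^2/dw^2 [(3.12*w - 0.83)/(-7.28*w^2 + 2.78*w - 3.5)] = (-(3.12*w - 0.83)*(14.56*w - 2.78)*(29.12*w - 5.56) + (136.2816*w - 29.432)*(7.28*w^2 - 2.78*w + 3.5))/(7.28*w^2 - 2.78*w + 3.5)^3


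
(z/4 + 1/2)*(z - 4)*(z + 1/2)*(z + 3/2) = z^4/4 - 45*z^2/16 - 35*z/8 - 3/2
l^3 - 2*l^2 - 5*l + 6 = (l - 3)*(l - 1)*(l + 2)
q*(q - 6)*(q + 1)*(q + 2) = q^4 - 3*q^3 - 16*q^2 - 12*q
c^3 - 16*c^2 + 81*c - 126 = (c - 7)*(c - 6)*(c - 3)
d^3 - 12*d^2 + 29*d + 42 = (d - 7)*(d - 6)*(d + 1)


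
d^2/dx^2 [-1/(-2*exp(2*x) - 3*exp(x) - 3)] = (2*(4*exp(x) + 3)^2*exp(x) - (8*exp(x) + 3)*(2*exp(2*x) + 3*exp(x) + 3))*exp(x)/(2*exp(2*x) + 3*exp(x) + 3)^3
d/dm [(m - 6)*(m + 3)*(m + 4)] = 3*m^2 + 2*m - 30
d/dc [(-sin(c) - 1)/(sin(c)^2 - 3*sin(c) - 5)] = (sin(c)^2 + 2*sin(c) + 2)*cos(c)/(sin(c)^2 - 3*sin(c) - 5)^2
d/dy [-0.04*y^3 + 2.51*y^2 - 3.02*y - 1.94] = -0.12*y^2 + 5.02*y - 3.02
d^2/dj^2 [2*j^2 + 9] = 4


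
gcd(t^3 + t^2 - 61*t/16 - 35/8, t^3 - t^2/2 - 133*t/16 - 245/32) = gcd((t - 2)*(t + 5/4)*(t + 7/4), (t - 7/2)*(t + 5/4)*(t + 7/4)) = t^2 + 3*t + 35/16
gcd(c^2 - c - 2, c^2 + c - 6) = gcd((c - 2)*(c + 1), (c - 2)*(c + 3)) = c - 2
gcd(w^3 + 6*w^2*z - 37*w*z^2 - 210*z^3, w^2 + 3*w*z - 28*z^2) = w + 7*z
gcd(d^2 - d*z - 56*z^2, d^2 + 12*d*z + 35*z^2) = d + 7*z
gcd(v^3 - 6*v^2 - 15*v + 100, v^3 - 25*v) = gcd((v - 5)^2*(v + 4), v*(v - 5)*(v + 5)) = v - 5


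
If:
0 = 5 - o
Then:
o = 5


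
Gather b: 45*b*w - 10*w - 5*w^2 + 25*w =45*b*w - 5*w^2 + 15*w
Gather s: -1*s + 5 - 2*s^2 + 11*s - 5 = -2*s^2 + 10*s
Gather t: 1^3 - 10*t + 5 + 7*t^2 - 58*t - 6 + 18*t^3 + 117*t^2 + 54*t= 18*t^3 + 124*t^2 - 14*t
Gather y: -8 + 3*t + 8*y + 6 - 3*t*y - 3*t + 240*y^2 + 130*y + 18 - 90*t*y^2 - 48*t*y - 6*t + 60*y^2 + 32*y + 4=-6*t + y^2*(300 - 90*t) + y*(170 - 51*t) + 20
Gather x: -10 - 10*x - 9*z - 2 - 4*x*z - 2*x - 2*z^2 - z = x*(-4*z - 12) - 2*z^2 - 10*z - 12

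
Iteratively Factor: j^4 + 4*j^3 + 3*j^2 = (j)*(j^3 + 4*j^2 + 3*j) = j^2*(j^2 + 4*j + 3) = j^2*(j + 1)*(j + 3)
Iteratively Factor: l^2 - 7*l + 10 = (l - 2)*(l - 5)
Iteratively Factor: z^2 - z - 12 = (z - 4)*(z + 3)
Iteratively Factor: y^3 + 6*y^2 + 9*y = (y + 3)*(y^2 + 3*y) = (y + 3)^2*(y)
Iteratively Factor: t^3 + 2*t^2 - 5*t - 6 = (t + 1)*(t^2 + t - 6) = (t + 1)*(t + 3)*(t - 2)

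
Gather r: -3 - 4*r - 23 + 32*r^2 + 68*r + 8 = 32*r^2 + 64*r - 18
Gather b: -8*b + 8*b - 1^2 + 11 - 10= 0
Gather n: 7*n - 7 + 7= 7*n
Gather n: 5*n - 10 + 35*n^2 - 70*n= 35*n^2 - 65*n - 10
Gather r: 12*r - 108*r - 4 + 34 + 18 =48 - 96*r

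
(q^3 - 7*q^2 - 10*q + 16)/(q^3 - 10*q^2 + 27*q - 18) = (q^2 - 6*q - 16)/(q^2 - 9*q + 18)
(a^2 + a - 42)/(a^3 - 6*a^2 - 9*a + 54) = (a + 7)/(a^2 - 9)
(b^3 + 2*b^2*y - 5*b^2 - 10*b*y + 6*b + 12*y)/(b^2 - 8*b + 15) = (b^2 + 2*b*y - 2*b - 4*y)/(b - 5)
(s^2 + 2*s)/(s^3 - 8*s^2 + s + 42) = s/(s^2 - 10*s + 21)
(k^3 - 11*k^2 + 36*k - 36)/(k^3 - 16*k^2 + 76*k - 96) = (k - 3)/(k - 8)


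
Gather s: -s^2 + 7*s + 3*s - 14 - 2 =-s^2 + 10*s - 16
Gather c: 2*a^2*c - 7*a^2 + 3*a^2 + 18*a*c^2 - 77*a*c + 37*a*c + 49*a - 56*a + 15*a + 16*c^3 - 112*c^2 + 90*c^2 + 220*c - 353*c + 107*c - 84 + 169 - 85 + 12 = -4*a^2 + 8*a + 16*c^3 + c^2*(18*a - 22) + c*(2*a^2 - 40*a - 26) + 12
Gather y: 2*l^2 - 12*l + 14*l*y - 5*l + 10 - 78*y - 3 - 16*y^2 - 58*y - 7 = 2*l^2 - 17*l - 16*y^2 + y*(14*l - 136)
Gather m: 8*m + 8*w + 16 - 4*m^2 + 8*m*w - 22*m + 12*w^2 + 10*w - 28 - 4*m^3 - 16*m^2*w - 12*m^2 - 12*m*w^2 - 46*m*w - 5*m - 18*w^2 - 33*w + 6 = -4*m^3 + m^2*(-16*w - 16) + m*(-12*w^2 - 38*w - 19) - 6*w^2 - 15*w - 6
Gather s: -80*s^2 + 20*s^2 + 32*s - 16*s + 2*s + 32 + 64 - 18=-60*s^2 + 18*s + 78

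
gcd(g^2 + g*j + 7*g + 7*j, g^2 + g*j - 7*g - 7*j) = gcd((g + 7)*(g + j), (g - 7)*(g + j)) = g + j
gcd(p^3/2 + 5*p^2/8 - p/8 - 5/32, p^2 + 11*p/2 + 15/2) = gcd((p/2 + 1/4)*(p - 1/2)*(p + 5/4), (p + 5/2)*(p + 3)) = 1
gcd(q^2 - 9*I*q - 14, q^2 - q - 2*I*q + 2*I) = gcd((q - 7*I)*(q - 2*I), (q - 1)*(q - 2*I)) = q - 2*I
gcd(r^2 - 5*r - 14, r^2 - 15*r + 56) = r - 7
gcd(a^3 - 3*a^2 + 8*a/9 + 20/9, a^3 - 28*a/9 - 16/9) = a^2 - 4*a/3 - 4/3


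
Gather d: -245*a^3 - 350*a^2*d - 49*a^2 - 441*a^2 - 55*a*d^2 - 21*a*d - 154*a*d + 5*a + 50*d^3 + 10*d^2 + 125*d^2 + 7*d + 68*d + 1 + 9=-245*a^3 - 490*a^2 + 5*a + 50*d^3 + d^2*(135 - 55*a) + d*(-350*a^2 - 175*a + 75) + 10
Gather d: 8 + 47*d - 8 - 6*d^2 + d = -6*d^2 + 48*d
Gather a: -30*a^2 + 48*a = -30*a^2 + 48*a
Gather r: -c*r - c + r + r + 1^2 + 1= -c + r*(2 - c) + 2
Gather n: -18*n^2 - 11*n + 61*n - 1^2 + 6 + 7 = -18*n^2 + 50*n + 12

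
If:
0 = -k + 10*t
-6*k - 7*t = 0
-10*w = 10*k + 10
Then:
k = 0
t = 0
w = -1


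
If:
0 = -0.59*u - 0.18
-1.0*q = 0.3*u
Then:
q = 0.09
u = -0.31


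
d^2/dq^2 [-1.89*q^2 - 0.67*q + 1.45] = -3.78000000000000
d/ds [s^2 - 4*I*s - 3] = 2*s - 4*I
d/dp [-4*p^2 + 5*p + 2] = 5 - 8*p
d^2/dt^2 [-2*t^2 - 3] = -4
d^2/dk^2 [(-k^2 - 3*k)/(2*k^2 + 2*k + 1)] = 2*(-8*k^3 + 6*k^2 + 18*k + 5)/(8*k^6 + 24*k^5 + 36*k^4 + 32*k^3 + 18*k^2 + 6*k + 1)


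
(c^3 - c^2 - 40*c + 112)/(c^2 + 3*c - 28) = c - 4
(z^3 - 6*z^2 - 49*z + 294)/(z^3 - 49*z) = (z - 6)/z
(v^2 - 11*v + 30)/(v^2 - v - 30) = (v - 5)/(v + 5)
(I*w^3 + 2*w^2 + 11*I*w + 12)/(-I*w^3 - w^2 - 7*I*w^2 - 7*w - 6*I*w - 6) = (-w^2 + I*w - 12)/(w^2 + 7*w + 6)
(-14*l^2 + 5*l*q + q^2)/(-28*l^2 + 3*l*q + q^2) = (-2*l + q)/(-4*l + q)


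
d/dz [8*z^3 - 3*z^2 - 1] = 6*z*(4*z - 1)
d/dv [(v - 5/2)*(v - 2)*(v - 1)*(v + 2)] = 4*v^3 - 21*v^2/2 - 3*v + 14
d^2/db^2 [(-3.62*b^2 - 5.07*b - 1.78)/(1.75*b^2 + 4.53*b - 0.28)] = (26.3413499999999*b^3 - 43.3502999999999*b^2 - 99.5715*b - 88.227996)/(5.359375*b^6 + 41.619375*b^5 + 105.162225*b^4 + 79.641477*b^3 - 16.825956*b^2 + 1.065456*b - 0.021952)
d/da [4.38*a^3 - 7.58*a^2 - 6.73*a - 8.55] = 13.14*a^2 - 15.16*a - 6.73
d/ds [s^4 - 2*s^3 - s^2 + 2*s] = 4*s^3 - 6*s^2 - 2*s + 2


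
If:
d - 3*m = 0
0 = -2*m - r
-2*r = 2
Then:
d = 3/2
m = 1/2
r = -1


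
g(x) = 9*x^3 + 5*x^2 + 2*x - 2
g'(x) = 27*x^2 + 10*x + 2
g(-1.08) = -9.67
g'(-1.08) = 22.69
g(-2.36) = -97.17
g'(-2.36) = 128.78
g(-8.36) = -4927.77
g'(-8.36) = 1805.42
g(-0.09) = -2.15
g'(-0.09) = 1.32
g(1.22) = 24.22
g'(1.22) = 54.39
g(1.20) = 23.15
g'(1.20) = 52.88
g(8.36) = 5622.66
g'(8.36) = 1972.62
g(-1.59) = -28.72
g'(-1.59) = 54.36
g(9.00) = 6982.00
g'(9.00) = 2279.00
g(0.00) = -2.00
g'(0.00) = 2.00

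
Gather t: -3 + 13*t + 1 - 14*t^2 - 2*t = -14*t^2 + 11*t - 2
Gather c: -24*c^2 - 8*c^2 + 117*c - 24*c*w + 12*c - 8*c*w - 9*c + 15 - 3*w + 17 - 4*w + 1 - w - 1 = -32*c^2 + c*(120 - 32*w) - 8*w + 32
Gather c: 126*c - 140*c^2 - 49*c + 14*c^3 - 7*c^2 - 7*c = 14*c^3 - 147*c^2 + 70*c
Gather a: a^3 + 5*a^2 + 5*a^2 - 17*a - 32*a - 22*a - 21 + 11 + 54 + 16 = a^3 + 10*a^2 - 71*a + 60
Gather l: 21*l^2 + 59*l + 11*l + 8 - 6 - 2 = 21*l^2 + 70*l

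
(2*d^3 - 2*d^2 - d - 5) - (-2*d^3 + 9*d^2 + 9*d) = 4*d^3 - 11*d^2 - 10*d - 5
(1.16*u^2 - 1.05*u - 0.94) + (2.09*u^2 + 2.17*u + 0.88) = 3.25*u^2 + 1.12*u - 0.0599999999999999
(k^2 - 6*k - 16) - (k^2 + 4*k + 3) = -10*k - 19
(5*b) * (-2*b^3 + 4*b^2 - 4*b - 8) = -10*b^4 + 20*b^3 - 20*b^2 - 40*b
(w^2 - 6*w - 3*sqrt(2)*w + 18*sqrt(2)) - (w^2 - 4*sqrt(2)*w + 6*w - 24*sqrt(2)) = -12*w + sqrt(2)*w + 42*sqrt(2)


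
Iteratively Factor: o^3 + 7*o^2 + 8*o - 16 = (o + 4)*(o^2 + 3*o - 4) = (o + 4)^2*(o - 1)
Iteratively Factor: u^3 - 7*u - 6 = (u + 2)*(u^2 - 2*u - 3) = (u + 1)*(u + 2)*(u - 3)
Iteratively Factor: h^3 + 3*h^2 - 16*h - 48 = (h - 4)*(h^2 + 7*h + 12) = (h - 4)*(h + 4)*(h + 3)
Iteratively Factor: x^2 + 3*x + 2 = (x + 2)*(x + 1)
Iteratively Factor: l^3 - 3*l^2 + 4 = (l + 1)*(l^2 - 4*l + 4) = (l - 2)*(l + 1)*(l - 2)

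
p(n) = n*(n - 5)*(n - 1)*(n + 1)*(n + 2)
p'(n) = n*(n - 5)*(n - 1)*(n + 1) + n*(n - 5)*(n - 1)*(n + 2) + n*(n - 5)*(n + 1)*(n + 2) + n*(n - 1)*(n + 1)*(n + 2) + (n - 5)*(n - 1)*(n + 1)*(n + 2)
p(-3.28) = -339.23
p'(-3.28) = 637.46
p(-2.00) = 0.00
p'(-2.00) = 42.00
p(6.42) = 3087.01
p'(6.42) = 4007.03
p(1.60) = -30.55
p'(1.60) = -81.26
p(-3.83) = -845.95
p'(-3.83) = 1253.01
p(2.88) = -217.34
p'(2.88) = -189.10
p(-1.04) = 0.49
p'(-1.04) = -12.59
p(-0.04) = -0.39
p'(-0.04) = 9.71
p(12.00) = 168168.00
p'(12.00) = 78274.00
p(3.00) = -240.00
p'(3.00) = -188.00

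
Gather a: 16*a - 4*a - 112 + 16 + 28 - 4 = 12*a - 72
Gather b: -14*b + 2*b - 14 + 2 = -12*b - 12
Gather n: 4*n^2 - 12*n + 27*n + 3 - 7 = 4*n^2 + 15*n - 4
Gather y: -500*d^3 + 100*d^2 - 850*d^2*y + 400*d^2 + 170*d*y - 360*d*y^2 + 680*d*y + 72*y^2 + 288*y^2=-500*d^3 + 500*d^2 + y^2*(360 - 360*d) + y*(-850*d^2 + 850*d)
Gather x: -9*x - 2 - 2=-9*x - 4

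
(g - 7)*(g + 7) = g^2 - 49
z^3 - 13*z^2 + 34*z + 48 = (z - 8)*(z - 6)*(z + 1)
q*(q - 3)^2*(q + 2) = q^4 - 4*q^3 - 3*q^2 + 18*q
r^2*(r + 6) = r^3 + 6*r^2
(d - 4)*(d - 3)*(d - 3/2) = d^3 - 17*d^2/2 + 45*d/2 - 18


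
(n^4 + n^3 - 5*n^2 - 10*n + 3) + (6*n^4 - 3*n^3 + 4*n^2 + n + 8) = 7*n^4 - 2*n^3 - n^2 - 9*n + 11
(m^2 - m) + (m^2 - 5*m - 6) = 2*m^2 - 6*m - 6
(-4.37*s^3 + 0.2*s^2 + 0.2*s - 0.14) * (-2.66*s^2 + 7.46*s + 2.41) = 11.6242*s^5 - 33.1322*s^4 - 9.5717*s^3 + 2.3464*s^2 - 0.5624*s - 0.3374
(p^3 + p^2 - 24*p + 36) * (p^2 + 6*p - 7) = p^5 + 7*p^4 - 25*p^3 - 115*p^2 + 384*p - 252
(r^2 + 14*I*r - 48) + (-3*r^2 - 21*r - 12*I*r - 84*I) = -2*r^2 - 21*r + 2*I*r - 48 - 84*I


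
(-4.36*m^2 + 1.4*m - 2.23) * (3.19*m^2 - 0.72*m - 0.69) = -13.9084*m^4 + 7.6052*m^3 - 5.1133*m^2 + 0.6396*m + 1.5387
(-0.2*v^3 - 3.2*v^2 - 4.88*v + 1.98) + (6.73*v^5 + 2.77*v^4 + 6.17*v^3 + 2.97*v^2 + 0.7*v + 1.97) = 6.73*v^5 + 2.77*v^4 + 5.97*v^3 - 0.23*v^2 - 4.18*v + 3.95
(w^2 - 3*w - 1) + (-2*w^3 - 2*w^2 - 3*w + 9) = -2*w^3 - w^2 - 6*w + 8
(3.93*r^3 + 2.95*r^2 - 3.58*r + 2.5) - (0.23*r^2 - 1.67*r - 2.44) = 3.93*r^3 + 2.72*r^2 - 1.91*r + 4.94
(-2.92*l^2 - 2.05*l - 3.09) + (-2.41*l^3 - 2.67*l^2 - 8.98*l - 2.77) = -2.41*l^3 - 5.59*l^2 - 11.03*l - 5.86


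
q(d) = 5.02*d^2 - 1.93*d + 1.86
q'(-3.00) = -32.05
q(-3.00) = 52.83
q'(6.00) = 58.31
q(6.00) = 171.00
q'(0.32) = 1.28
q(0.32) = 1.76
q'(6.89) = 67.25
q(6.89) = 226.87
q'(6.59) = 64.23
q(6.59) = 207.15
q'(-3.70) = -39.08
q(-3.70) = 77.72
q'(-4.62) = -48.31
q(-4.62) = 117.93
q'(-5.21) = -54.24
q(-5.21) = 148.18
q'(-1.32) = -15.18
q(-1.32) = 13.15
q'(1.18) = 9.92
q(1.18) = 6.57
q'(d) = 10.04*d - 1.93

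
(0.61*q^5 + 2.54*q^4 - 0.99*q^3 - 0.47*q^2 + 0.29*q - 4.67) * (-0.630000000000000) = -0.3843*q^5 - 1.6002*q^4 + 0.6237*q^3 + 0.2961*q^2 - 0.1827*q + 2.9421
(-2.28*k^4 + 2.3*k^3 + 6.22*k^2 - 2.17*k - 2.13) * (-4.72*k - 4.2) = 10.7616*k^5 - 1.28*k^4 - 39.0184*k^3 - 15.8816*k^2 + 19.1676*k + 8.946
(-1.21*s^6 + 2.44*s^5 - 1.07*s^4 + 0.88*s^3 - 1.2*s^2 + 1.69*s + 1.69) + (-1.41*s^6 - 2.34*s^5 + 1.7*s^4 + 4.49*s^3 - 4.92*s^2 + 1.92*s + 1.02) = -2.62*s^6 + 0.1*s^5 + 0.63*s^4 + 5.37*s^3 - 6.12*s^2 + 3.61*s + 2.71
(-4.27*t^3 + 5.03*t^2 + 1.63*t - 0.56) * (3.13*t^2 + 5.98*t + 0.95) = -13.3651*t^5 - 9.7907*t^4 + 31.1248*t^3 + 12.7731*t^2 - 1.8003*t - 0.532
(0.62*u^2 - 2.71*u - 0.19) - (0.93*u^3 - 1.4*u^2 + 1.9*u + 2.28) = -0.93*u^3 + 2.02*u^2 - 4.61*u - 2.47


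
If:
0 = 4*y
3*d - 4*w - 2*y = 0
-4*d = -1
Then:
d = 1/4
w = 3/16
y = 0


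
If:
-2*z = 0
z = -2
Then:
No Solution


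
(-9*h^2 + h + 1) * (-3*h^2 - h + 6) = 27*h^4 + 6*h^3 - 58*h^2 + 5*h + 6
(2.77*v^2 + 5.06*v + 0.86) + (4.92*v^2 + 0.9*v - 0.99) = 7.69*v^2 + 5.96*v - 0.13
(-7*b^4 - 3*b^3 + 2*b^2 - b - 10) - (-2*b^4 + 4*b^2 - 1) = -5*b^4 - 3*b^3 - 2*b^2 - b - 9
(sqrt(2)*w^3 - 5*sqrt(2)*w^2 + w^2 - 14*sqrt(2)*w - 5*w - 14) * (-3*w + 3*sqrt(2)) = -3*sqrt(2)*w^4 + 3*w^3 + 15*sqrt(2)*w^3 - 15*w^2 + 45*sqrt(2)*w^2 - 42*w - 15*sqrt(2)*w - 42*sqrt(2)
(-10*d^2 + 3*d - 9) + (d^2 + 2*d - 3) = -9*d^2 + 5*d - 12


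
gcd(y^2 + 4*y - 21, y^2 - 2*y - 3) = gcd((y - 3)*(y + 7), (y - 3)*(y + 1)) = y - 3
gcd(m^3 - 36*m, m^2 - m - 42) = m + 6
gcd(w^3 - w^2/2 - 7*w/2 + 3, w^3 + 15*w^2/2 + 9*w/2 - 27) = w - 3/2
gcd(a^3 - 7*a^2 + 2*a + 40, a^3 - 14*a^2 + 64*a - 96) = a - 4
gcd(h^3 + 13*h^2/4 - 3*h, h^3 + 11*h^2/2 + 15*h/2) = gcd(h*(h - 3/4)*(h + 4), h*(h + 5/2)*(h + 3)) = h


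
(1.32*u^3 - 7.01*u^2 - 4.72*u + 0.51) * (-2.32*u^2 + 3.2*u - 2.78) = -3.0624*u^5 + 20.4872*u^4 - 15.1512*u^3 + 3.2006*u^2 + 14.7536*u - 1.4178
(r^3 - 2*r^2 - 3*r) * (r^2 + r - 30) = r^5 - r^4 - 35*r^3 + 57*r^2 + 90*r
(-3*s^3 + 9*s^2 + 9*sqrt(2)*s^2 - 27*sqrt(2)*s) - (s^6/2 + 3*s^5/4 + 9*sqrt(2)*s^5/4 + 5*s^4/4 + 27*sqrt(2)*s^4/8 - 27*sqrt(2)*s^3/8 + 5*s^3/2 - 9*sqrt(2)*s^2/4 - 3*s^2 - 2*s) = -s^6/2 - 9*sqrt(2)*s^5/4 - 3*s^5/4 - 27*sqrt(2)*s^4/8 - 5*s^4/4 - 11*s^3/2 + 27*sqrt(2)*s^3/8 + 12*s^2 + 45*sqrt(2)*s^2/4 - 27*sqrt(2)*s + 2*s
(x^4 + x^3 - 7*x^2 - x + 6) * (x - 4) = x^5 - 3*x^4 - 11*x^3 + 27*x^2 + 10*x - 24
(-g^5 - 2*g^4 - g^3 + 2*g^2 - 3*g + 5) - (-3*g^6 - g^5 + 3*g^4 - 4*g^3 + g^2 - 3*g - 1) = 3*g^6 - 5*g^4 + 3*g^3 + g^2 + 6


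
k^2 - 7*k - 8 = (k - 8)*(k + 1)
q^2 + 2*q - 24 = (q - 4)*(q + 6)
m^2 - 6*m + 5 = (m - 5)*(m - 1)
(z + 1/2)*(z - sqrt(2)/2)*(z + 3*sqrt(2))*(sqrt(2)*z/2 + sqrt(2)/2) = sqrt(2)*z^4/2 + 3*sqrt(2)*z^3/4 + 5*z^3/2 - 5*sqrt(2)*z^2/4 + 15*z^2/4 - 9*sqrt(2)*z/4 + 5*z/4 - 3*sqrt(2)/4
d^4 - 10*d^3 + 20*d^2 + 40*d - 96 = (d - 6)*(d - 4)*(d - 2)*(d + 2)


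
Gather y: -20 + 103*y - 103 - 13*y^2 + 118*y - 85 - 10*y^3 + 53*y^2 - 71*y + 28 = -10*y^3 + 40*y^2 + 150*y - 180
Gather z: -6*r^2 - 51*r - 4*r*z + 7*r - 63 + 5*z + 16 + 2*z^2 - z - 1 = -6*r^2 - 44*r + 2*z^2 + z*(4 - 4*r) - 48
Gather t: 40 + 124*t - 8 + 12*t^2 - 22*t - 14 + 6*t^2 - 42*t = 18*t^2 + 60*t + 18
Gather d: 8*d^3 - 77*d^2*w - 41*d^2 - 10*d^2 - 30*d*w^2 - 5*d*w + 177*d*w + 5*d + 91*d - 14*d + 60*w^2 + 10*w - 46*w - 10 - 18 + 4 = 8*d^3 + d^2*(-77*w - 51) + d*(-30*w^2 + 172*w + 82) + 60*w^2 - 36*w - 24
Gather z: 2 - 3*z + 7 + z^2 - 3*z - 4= z^2 - 6*z + 5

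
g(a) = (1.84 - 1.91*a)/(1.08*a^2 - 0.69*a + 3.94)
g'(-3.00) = 0.10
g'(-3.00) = 0.10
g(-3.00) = 0.48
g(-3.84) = 0.41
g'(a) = (0.69 - 2.16*a)*(1.84 - 1.91*a)/(1.08*a^2 - 0.69*a + 3.94)^2 - 1.91/(1.08*a^2 - 0.69*a + 3.94) = (2.0628*a^2 - 3.9744*a - 6.2558)/(1.1664*a^4 - 1.4904*a^3 + 8.9865*a^2 - 5.4372*a + 15.5236)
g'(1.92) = -0.14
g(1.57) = -0.21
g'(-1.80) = 0.10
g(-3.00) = 0.48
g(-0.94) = 0.66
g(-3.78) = 0.41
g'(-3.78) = 0.08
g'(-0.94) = -0.02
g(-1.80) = 0.61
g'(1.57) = -0.24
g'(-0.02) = -0.39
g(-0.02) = 0.47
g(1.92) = -0.28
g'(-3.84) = 0.08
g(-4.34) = 0.37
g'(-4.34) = 0.07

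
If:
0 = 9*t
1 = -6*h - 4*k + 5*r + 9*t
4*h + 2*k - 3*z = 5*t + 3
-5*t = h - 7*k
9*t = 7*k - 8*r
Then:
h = -56/333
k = -8/333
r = -7/333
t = 0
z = -413/333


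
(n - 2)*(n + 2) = n^2 - 4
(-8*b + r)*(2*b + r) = -16*b^2 - 6*b*r + r^2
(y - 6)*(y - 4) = y^2 - 10*y + 24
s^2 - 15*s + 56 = (s - 8)*(s - 7)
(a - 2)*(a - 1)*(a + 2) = a^3 - a^2 - 4*a + 4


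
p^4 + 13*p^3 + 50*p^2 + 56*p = p*(p + 2)*(p + 4)*(p + 7)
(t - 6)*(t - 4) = t^2 - 10*t + 24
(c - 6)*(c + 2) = c^2 - 4*c - 12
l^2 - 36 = (l - 6)*(l + 6)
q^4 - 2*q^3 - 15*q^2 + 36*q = q*(q - 3)^2*(q + 4)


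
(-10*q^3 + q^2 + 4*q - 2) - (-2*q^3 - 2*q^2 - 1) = -8*q^3 + 3*q^2 + 4*q - 1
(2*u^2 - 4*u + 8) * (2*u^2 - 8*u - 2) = 4*u^4 - 24*u^3 + 44*u^2 - 56*u - 16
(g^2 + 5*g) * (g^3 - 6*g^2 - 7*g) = g^5 - g^4 - 37*g^3 - 35*g^2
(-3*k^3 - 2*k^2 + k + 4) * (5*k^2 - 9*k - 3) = -15*k^5 + 17*k^4 + 32*k^3 + 17*k^2 - 39*k - 12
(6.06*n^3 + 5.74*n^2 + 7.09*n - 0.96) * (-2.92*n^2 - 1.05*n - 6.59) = -17.6952*n^5 - 23.1238*n^4 - 66.6652*n^3 - 42.4679*n^2 - 45.7151*n + 6.3264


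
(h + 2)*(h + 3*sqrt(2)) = h^2 + 2*h + 3*sqrt(2)*h + 6*sqrt(2)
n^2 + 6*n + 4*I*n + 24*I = (n + 6)*(n + 4*I)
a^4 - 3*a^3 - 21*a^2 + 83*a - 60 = (a - 4)*(a - 3)*(a - 1)*(a + 5)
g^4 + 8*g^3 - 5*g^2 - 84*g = g*(g - 3)*(g + 4)*(g + 7)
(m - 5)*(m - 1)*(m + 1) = m^3 - 5*m^2 - m + 5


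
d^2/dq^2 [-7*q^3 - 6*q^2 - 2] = -42*q - 12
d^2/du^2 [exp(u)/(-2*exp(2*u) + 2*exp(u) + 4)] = (2*(2*exp(u) - 1)^2*exp(2*u) + (8*exp(u) - 3)*(-exp(2*u) + exp(u) + 2)*exp(u) + (-exp(2*u) + exp(u) + 2)^2)*exp(u)/(2*(-exp(2*u) + exp(u) + 2)^3)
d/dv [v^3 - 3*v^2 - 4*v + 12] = 3*v^2 - 6*v - 4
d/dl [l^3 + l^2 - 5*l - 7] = 3*l^2 + 2*l - 5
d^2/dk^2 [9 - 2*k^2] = -4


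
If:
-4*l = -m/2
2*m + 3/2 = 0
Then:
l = -3/32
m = -3/4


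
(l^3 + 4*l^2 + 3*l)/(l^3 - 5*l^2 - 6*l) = (l + 3)/(l - 6)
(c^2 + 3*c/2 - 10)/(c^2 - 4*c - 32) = (c - 5/2)/(c - 8)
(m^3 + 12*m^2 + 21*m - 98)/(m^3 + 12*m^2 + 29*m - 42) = (m^2 + 5*m - 14)/(m^2 + 5*m - 6)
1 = 1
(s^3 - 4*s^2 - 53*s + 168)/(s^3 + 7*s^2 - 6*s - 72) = (s^2 - s - 56)/(s^2 + 10*s + 24)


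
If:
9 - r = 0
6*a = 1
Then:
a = 1/6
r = 9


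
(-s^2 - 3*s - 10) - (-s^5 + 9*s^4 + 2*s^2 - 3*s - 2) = s^5 - 9*s^4 - 3*s^2 - 8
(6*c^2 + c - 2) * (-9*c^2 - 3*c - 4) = -54*c^4 - 27*c^3 - 9*c^2 + 2*c + 8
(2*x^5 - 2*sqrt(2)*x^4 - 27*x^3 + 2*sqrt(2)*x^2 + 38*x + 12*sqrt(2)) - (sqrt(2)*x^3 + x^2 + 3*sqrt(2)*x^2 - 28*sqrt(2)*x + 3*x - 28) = 2*x^5 - 2*sqrt(2)*x^4 - 27*x^3 - sqrt(2)*x^3 - sqrt(2)*x^2 - x^2 + 35*x + 28*sqrt(2)*x + 12*sqrt(2) + 28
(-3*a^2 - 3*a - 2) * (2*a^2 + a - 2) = -6*a^4 - 9*a^3 - a^2 + 4*a + 4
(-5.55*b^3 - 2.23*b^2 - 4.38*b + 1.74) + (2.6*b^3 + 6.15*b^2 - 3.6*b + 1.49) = -2.95*b^3 + 3.92*b^2 - 7.98*b + 3.23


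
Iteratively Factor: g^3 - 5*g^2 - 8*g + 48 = (g - 4)*(g^2 - g - 12) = (g - 4)*(g + 3)*(g - 4)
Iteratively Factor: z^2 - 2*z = (z - 2)*(z)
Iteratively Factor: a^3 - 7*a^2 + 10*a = (a - 2)*(a^2 - 5*a) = (a - 5)*(a - 2)*(a)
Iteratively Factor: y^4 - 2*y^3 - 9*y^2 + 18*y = (y)*(y^3 - 2*y^2 - 9*y + 18) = y*(y - 3)*(y^2 + y - 6) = y*(y - 3)*(y - 2)*(y + 3)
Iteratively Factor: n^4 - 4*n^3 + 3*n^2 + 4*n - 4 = (n - 1)*(n^3 - 3*n^2 + 4) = (n - 1)*(n + 1)*(n^2 - 4*n + 4) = (n - 2)*(n - 1)*(n + 1)*(n - 2)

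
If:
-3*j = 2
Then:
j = -2/3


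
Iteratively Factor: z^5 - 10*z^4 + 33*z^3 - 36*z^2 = (z - 3)*(z^4 - 7*z^3 + 12*z^2) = (z - 4)*(z - 3)*(z^3 - 3*z^2) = z*(z - 4)*(z - 3)*(z^2 - 3*z) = z^2*(z - 4)*(z - 3)*(z - 3)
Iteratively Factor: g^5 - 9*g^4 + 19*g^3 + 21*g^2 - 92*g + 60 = (g + 2)*(g^4 - 11*g^3 + 41*g^2 - 61*g + 30) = (g - 2)*(g + 2)*(g^3 - 9*g^2 + 23*g - 15) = (g - 5)*(g - 2)*(g + 2)*(g^2 - 4*g + 3) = (g - 5)*(g - 3)*(g - 2)*(g + 2)*(g - 1)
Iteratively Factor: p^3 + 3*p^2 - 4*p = (p)*(p^2 + 3*p - 4) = p*(p - 1)*(p + 4)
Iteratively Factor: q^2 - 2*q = (q - 2)*(q)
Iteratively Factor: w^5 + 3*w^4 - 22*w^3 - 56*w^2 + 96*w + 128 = (w - 2)*(w^4 + 5*w^3 - 12*w^2 - 80*w - 64) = (w - 2)*(w + 1)*(w^3 + 4*w^2 - 16*w - 64) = (w - 2)*(w + 1)*(w + 4)*(w^2 - 16) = (w - 2)*(w + 1)*(w + 4)^2*(w - 4)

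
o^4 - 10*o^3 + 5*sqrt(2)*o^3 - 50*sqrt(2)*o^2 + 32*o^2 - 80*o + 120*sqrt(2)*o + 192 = (o - 6)*(o - 4)*(o + sqrt(2))*(o + 4*sqrt(2))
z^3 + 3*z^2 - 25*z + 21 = (z - 3)*(z - 1)*(z + 7)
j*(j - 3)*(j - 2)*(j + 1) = j^4 - 4*j^3 + j^2 + 6*j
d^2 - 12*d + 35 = (d - 7)*(d - 5)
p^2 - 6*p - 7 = (p - 7)*(p + 1)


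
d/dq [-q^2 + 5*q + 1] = 5 - 2*q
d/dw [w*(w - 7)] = 2*w - 7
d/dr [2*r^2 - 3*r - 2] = 4*r - 3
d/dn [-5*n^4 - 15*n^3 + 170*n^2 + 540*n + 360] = -20*n^3 - 45*n^2 + 340*n + 540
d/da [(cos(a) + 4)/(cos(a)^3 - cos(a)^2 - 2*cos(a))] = (-13*cos(a) + 11*cos(2*a) + cos(3*a) - 5)*sin(a)/(2*(sin(a)^2 + cos(a) + 1)^2*cos(a)^2)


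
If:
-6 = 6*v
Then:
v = -1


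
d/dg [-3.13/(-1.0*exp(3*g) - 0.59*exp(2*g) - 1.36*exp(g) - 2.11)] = (-9.39*exp(2*g) - 3.6934*exp(g) - 4.2568)*exp(g)/(1.0*exp(3*g) + 0.59*exp(2*g) + 1.36*exp(g) + 2.11)^2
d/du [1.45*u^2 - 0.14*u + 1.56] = 2.9*u - 0.14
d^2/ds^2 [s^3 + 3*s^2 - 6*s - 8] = 6*s + 6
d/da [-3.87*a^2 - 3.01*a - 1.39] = -7.74*a - 3.01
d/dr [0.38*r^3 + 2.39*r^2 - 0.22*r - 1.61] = 1.14*r^2 + 4.78*r - 0.22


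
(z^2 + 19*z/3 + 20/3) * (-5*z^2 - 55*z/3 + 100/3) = -5*z^4 - 50*z^3 - 1045*z^2/9 + 800*z/9 + 2000/9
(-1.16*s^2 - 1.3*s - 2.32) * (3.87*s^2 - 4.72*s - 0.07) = -4.4892*s^4 + 0.444199999999999*s^3 - 2.7612*s^2 + 11.0414*s + 0.1624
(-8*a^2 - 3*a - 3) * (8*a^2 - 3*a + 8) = -64*a^4 - 79*a^2 - 15*a - 24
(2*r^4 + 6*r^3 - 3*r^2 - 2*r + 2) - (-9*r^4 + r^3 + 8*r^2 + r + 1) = 11*r^4 + 5*r^3 - 11*r^2 - 3*r + 1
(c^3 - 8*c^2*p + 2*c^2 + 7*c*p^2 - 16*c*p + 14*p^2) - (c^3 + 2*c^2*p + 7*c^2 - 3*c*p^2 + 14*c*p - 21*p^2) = -10*c^2*p - 5*c^2 + 10*c*p^2 - 30*c*p + 35*p^2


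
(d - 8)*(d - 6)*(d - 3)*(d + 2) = d^4 - 15*d^3 + 56*d^2 + 36*d - 288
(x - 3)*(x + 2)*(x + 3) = x^3 + 2*x^2 - 9*x - 18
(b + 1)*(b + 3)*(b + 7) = b^3 + 11*b^2 + 31*b + 21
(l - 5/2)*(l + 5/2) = l^2 - 25/4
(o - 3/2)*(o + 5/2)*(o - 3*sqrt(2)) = o^3 - 3*sqrt(2)*o^2 + o^2 - 3*sqrt(2)*o - 15*o/4 + 45*sqrt(2)/4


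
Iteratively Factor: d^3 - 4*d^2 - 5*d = (d - 5)*(d^2 + d) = (d - 5)*(d + 1)*(d)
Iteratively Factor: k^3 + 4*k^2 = (k)*(k^2 + 4*k) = k^2*(k + 4)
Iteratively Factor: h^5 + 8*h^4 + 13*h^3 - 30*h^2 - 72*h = (h + 3)*(h^4 + 5*h^3 - 2*h^2 - 24*h) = (h + 3)*(h + 4)*(h^3 + h^2 - 6*h) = (h - 2)*(h + 3)*(h + 4)*(h^2 + 3*h) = (h - 2)*(h + 3)^2*(h + 4)*(h)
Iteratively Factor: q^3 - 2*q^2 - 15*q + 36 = (q - 3)*(q^2 + q - 12) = (q - 3)^2*(q + 4)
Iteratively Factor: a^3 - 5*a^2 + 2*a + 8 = (a + 1)*(a^2 - 6*a + 8) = (a - 4)*(a + 1)*(a - 2)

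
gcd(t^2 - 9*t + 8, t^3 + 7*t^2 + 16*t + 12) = 1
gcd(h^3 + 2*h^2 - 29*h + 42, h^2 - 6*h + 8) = h - 2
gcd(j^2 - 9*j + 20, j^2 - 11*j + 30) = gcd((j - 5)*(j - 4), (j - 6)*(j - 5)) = j - 5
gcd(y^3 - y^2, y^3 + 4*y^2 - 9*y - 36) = 1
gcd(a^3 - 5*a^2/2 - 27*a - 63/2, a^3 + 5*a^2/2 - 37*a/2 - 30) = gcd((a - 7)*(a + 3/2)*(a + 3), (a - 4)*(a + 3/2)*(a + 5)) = a + 3/2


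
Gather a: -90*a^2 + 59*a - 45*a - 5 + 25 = -90*a^2 + 14*a + 20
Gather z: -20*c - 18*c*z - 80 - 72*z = -20*c + z*(-18*c - 72) - 80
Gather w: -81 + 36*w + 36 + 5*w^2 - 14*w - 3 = 5*w^2 + 22*w - 48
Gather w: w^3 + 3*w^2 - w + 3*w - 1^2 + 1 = w^3 + 3*w^2 + 2*w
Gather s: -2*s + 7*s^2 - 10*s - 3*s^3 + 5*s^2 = -3*s^3 + 12*s^2 - 12*s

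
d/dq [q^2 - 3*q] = 2*q - 3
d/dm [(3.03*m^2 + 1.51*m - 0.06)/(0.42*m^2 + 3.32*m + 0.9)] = (9.4254*m^2 + 5.5044*m + 1.5582)/(0.1764*m^4 + 2.7888*m^3 + 11.7784*m^2 + 5.976*m + 0.81)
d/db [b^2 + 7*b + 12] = 2*b + 7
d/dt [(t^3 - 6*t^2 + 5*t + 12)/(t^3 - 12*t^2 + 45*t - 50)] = 2*(-3*t^3 + 25*t^2 - 73*t + 79)/(t^5 - 19*t^4 + 139*t^3 - 485*t^2 + 800*t - 500)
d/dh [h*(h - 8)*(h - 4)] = 3*h^2 - 24*h + 32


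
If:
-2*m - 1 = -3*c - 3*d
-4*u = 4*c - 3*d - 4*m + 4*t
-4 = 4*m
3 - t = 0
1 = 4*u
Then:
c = -18/7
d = 47/21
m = -1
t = 3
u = 1/4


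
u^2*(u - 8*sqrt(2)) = u^3 - 8*sqrt(2)*u^2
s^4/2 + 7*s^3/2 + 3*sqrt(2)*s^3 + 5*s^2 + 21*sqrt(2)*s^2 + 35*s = s*(s/2 + sqrt(2)/2)*(s + 7)*(s + 5*sqrt(2))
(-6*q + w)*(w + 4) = -6*q*w - 24*q + w^2 + 4*w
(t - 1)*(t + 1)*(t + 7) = t^3 + 7*t^2 - t - 7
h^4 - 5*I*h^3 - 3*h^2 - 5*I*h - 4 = (h - 4*I)*(h - I)^2*(h + I)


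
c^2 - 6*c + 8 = (c - 4)*(c - 2)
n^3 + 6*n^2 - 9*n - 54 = (n - 3)*(n + 3)*(n + 6)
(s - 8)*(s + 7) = s^2 - s - 56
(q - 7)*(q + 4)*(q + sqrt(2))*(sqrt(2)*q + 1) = sqrt(2)*q^4 - 3*sqrt(2)*q^3 + 3*q^3 - 27*sqrt(2)*q^2 - 9*q^2 - 84*q - 3*sqrt(2)*q - 28*sqrt(2)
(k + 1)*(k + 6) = k^2 + 7*k + 6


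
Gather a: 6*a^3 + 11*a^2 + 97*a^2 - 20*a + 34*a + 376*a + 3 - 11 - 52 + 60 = 6*a^3 + 108*a^2 + 390*a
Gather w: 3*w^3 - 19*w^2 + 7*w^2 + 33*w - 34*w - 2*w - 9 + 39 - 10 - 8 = 3*w^3 - 12*w^2 - 3*w + 12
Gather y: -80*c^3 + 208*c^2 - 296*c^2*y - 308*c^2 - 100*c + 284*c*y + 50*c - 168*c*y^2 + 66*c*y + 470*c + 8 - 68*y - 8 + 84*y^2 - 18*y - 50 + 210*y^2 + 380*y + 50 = -80*c^3 - 100*c^2 + 420*c + y^2*(294 - 168*c) + y*(-296*c^2 + 350*c + 294)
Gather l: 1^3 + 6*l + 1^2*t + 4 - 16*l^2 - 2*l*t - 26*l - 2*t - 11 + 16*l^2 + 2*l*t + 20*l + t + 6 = 0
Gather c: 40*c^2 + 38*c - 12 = 40*c^2 + 38*c - 12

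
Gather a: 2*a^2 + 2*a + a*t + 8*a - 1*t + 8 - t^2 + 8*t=2*a^2 + a*(t + 10) - t^2 + 7*t + 8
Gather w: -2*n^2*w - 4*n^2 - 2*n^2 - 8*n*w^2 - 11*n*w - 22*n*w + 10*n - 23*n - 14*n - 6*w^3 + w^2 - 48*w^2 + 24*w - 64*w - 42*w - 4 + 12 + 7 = -6*n^2 - 27*n - 6*w^3 + w^2*(-8*n - 47) + w*(-2*n^2 - 33*n - 82) + 15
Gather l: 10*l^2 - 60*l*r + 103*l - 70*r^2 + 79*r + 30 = 10*l^2 + l*(103 - 60*r) - 70*r^2 + 79*r + 30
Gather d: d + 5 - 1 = d + 4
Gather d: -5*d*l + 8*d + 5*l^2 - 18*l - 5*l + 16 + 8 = d*(8 - 5*l) + 5*l^2 - 23*l + 24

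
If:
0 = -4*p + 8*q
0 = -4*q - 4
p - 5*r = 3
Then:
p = -2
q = -1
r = -1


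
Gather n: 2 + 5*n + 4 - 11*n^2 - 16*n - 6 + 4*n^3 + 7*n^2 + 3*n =4*n^3 - 4*n^2 - 8*n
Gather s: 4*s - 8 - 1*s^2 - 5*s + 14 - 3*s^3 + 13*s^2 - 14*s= -3*s^3 + 12*s^2 - 15*s + 6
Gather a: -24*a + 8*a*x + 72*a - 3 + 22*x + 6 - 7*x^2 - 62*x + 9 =a*(8*x + 48) - 7*x^2 - 40*x + 12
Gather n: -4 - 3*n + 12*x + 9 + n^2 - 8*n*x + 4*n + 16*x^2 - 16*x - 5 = n^2 + n*(1 - 8*x) + 16*x^2 - 4*x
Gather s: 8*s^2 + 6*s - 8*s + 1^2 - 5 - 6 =8*s^2 - 2*s - 10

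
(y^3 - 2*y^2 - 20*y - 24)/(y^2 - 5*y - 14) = (y^2 - 4*y - 12)/(y - 7)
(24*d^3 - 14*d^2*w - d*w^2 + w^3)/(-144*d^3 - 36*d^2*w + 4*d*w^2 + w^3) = (6*d^2 - 5*d*w + w^2)/(-36*d^2 + w^2)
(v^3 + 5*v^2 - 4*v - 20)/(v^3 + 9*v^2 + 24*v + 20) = (v - 2)/(v + 2)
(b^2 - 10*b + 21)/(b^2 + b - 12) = (b - 7)/(b + 4)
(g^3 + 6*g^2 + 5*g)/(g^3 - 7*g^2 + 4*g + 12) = g*(g + 5)/(g^2 - 8*g + 12)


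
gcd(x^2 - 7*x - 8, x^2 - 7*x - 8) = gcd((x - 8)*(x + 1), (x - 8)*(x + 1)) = x^2 - 7*x - 8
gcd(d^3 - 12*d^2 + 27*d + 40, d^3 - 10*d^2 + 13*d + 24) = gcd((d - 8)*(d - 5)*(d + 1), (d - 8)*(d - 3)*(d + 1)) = d^2 - 7*d - 8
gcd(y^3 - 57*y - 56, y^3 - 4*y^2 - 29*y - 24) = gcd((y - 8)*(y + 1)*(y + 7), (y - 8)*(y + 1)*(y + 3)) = y^2 - 7*y - 8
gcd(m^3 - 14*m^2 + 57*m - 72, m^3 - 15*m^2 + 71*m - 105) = m - 3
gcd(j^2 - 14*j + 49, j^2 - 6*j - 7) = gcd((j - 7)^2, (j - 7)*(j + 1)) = j - 7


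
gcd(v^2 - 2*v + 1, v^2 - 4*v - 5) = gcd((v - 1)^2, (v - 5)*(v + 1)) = 1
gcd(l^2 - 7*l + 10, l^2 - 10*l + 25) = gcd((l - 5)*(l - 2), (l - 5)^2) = l - 5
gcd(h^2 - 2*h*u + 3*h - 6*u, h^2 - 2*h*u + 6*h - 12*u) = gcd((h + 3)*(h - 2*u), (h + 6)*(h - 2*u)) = -h + 2*u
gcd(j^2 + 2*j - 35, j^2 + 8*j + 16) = 1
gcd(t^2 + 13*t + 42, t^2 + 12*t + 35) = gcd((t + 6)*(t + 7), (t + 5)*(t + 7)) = t + 7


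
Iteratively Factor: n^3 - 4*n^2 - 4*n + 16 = (n - 2)*(n^2 - 2*n - 8) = (n - 2)*(n + 2)*(n - 4)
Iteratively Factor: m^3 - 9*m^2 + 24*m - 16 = (m - 4)*(m^2 - 5*m + 4) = (m - 4)*(m - 1)*(m - 4)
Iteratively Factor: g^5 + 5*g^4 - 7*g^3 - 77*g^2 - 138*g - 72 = (g + 3)*(g^4 + 2*g^3 - 13*g^2 - 38*g - 24) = (g - 4)*(g + 3)*(g^3 + 6*g^2 + 11*g + 6) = (g - 4)*(g + 1)*(g + 3)*(g^2 + 5*g + 6) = (g - 4)*(g + 1)*(g + 3)^2*(g + 2)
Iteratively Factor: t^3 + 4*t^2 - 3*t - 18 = (t + 3)*(t^2 + t - 6) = (t - 2)*(t + 3)*(t + 3)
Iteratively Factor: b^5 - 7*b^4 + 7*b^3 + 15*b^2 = (b)*(b^4 - 7*b^3 + 7*b^2 + 15*b) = b*(b - 3)*(b^3 - 4*b^2 - 5*b) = b*(b - 5)*(b - 3)*(b^2 + b) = b*(b - 5)*(b - 3)*(b + 1)*(b)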